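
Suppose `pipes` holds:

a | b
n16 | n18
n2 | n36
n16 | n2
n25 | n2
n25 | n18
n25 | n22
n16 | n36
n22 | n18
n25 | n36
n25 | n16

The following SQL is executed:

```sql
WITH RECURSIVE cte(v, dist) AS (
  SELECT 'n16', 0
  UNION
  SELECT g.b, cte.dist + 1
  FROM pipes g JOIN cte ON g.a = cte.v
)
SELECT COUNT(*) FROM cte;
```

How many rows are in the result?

Base: (n16, dist=0).
Iteration 1: edges from {n16} -> (n18, dist=1), (n2, dist=1), (n36, dist=1).
Iteration 2: edges from {n18,n2,n36} -> (n36, dist=2).
Iteration 3: no outgoing edges from {n36}; recursion stops.
Total rows emitted: 5.

5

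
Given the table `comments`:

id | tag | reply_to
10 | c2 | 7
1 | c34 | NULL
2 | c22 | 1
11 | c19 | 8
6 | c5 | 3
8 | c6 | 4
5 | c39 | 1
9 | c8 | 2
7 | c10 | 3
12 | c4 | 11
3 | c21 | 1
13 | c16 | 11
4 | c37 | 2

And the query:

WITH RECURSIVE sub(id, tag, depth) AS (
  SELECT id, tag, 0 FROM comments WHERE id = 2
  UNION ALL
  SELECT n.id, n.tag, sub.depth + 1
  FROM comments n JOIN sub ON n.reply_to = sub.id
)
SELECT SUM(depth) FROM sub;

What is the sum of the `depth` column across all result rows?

Base: id=2 (c22) at depth 0.
Iteration 1: rows with reply_to in {2} -> c37 (id 4, depth 1), c8 (id 9, depth 1).
Iteration 2: rows with reply_to in {4,9} -> c6 (id 8, depth 2).
Iteration 3: rows with reply_to in {8} -> c19 (id 11, depth 3).
Iteration 4: rows with reply_to in {11} -> c4 (id 12, depth 4), c16 (id 13, depth 4).
Iteration 5: no rows with reply_to in {12,13}; recursion stops.
SUM(depth) = 0 + 1 + 1 + 2 + 3 + 4 + 4 = 15.

15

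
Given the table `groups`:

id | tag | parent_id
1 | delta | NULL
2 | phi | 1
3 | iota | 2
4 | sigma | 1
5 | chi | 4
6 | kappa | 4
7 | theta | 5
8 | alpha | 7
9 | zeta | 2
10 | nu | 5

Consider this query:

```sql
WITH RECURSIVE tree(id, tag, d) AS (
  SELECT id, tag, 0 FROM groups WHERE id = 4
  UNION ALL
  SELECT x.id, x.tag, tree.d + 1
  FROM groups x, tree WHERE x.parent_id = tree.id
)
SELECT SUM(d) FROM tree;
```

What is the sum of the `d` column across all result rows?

9

Base: id=4 (sigma) at d 0.
Iteration 1: rows with parent_id in {4} -> chi (id 5, d 1), kappa (id 6, d 1).
Iteration 2: rows with parent_id in {5,6} -> theta (id 7, d 2), nu (id 10, d 2).
Iteration 3: rows with parent_id in {7,10} -> alpha (id 8, d 3).
Iteration 4: no rows with parent_id in {8}; recursion stops.
SUM(d) = 0 + 1 + 1 + 2 + 2 + 3 = 9.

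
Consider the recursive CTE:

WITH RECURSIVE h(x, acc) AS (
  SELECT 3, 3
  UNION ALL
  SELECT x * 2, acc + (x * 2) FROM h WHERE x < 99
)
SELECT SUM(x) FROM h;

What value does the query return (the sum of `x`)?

Base: x=3, acc=3.
Iteration 1: 3 < 99 holds -> x = 3 * 2 = 6, acc = 3 + 6 = 9.
Iteration 2: 6 < 99 holds -> x = 6 * 2 = 12, acc = 9 + 12 = 21.
Iteration 3: 12 < 99 holds -> x = 12 * 2 = 24, acc = 21 + 24 = 45.
Iteration 4: 24 < 99 holds -> x = 24 * 2 = 48, acc = 45 + 48 = 93.
Iteration 5: 48 < 99 holds -> x = 48 * 2 = 96, acc = 93 + 96 = 189.
Iteration 6: 96 < 99 holds -> x = 96 * 2 = 192, acc = 189 + 192 = 381.
Iteration 7: 192 < 99 fails; recursion stops.
SUM(x) = 3 + 6 + 12 + 24 + 48 + 96 + 192 = 381.

381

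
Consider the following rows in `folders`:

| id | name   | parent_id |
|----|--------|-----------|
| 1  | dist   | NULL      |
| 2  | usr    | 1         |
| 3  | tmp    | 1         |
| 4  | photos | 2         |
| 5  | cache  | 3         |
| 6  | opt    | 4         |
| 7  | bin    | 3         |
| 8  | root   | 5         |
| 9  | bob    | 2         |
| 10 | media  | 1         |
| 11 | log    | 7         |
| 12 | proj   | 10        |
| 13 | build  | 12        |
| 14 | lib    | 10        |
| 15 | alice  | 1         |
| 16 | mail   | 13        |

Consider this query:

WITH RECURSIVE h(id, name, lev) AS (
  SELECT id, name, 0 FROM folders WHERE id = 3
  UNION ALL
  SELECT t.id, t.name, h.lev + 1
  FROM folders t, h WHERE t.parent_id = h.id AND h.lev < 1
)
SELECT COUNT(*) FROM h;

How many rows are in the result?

3

Base: id=3 (tmp) at lev 0.
Iteration 1: rows with parent_id in {3} -> cache (id 5, lev 1), bin (id 7, lev 1).
Iteration 2: lev < 1 fails for all current rows; recursion stops.
Total rows emitted: 3.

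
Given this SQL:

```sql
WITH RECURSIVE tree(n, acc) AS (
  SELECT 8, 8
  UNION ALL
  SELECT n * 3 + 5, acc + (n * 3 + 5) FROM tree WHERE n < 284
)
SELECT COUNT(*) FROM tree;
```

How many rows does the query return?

5

Base: n=8, acc=8.
Iteration 1: 8 < 284 holds -> n = 8 * 3 + 5 = 29, acc = 8 + 29 = 37.
Iteration 2: 29 < 284 holds -> n = 29 * 3 + 5 = 92, acc = 37 + 92 = 129.
Iteration 3: 92 < 284 holds -> n = 92 * 3 + 5 = 281, acc = 129 + 281 = 410.
Iteration 4: 281 < 284 holds -> n = 281 * 3 + 5 = 848, acc = 410 + 848 = 1258.
Iteration 5: 848 < 284 fails; recursion stops.
Total rows emitted: 5.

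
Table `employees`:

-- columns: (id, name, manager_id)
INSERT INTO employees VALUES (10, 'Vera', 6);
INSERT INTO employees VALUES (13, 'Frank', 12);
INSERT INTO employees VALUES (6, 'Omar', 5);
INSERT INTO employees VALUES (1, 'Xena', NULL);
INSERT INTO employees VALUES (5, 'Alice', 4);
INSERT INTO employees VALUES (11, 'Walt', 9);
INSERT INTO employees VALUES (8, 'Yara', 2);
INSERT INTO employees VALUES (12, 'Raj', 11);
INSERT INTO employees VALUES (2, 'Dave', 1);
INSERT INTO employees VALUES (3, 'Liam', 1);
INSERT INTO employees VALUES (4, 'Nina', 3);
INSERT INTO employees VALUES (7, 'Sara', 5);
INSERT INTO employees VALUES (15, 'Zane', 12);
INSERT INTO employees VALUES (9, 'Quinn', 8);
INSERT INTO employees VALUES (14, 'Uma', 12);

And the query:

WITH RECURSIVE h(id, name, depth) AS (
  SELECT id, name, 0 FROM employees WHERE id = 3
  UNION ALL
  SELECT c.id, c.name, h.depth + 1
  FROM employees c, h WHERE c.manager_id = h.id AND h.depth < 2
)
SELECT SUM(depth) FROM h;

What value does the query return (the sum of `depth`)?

3

Base: id=3 (Liam) at depth 0.
Iteration 1: rows with manager_id in {3} -> Nina (id 4, depth 1).
Iteration 2: rows with manager_id in {4} -> Alice (id 5, depth 2).
Iteration 3: depth < 2 fails for all current rows; recursion stops.
SUM(depth) = 0 + 1 + 2 = 3.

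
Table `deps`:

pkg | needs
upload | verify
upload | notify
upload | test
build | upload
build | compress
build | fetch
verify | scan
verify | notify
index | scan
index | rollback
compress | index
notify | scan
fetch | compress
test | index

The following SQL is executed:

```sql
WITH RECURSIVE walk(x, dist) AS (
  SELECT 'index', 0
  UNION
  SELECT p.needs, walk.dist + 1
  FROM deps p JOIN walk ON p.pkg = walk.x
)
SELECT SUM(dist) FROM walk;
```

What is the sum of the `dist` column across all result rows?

Base: (index, dist=0).
Iteration 1: edges from {index} -> (rollback, dist=1), (scan, dist=1).
Iteration 2: no outgoing edges from {rollback,scan}; recursion stops.
SUM(dist) = 0 + 1 + 1 = 2.

2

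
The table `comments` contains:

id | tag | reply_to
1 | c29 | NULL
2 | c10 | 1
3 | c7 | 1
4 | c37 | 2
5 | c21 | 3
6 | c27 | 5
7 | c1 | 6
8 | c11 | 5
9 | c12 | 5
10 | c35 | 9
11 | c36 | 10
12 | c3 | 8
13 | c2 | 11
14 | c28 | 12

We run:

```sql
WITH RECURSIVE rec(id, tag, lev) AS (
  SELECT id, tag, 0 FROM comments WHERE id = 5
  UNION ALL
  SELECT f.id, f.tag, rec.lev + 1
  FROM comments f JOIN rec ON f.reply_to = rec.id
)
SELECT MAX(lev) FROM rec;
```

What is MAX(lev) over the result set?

4

Base: id=5 (c21) at lev 0.
Iteration 1: rows with reply_to in {5} -> c27 (id 6, lev 1), c11 (id 8, lev 1), c12 (id 9, lev 1).
Iteration 2: rows with reply_to in {6,8,9} -> c1 (id 7, lev 2), c35 (id 10, lev 2), c3 (id 12, lev 2).
Iteration 3: rows with reply_to in {7,10,12} -> c36 (id 11, lev 3), c28 (id 14, lev 3).
Iteration 4: rows with reply_to in {11,14} -> c2 (id 13, lev 4).
Iteration 5: no rows with reply_to in {13}; recursion stops.
lev values: 0, 1, 1, 1, 2, 2, 2, 3, 3, 4; the maximum is 4.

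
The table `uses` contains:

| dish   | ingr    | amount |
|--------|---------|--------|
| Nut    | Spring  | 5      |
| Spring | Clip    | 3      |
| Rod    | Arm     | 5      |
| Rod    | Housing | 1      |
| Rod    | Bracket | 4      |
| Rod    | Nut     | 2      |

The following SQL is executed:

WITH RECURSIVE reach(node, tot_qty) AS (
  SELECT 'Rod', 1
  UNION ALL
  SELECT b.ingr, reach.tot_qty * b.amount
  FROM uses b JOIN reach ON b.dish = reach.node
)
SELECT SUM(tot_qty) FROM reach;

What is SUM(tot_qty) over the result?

Base: (Rod, tot_qty=1).
Iteration 1: components of {Rod} -> Arm = 1*5 = 5, Bracket = 1*4 = 4, Housing = 1*1 = 1, Nut = 1*2 = 2.
Iteration 2: components of {Arm,Bracket,Housing,Nut} -> Spring = 2*5 = 10.
Iteration 3: components of {Spring} -> Clip = 10*3 = 30.
Iteration 4: no further components; recursion stops.
SUM(tot_qty) = 1 + 1 + 5 + 2 + 4 + 10 + 30 = 53.

53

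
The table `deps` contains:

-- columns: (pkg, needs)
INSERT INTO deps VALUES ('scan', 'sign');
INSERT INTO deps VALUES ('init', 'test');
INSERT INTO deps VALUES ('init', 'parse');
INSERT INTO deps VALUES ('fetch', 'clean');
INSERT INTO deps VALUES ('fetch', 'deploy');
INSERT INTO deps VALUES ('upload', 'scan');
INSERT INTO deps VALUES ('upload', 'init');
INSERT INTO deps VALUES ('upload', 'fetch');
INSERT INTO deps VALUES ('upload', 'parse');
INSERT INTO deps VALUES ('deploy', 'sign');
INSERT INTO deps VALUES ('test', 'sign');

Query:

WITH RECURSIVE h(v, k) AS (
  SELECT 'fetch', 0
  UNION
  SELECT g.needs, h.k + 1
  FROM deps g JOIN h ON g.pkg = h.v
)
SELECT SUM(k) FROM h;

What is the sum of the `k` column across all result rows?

4

Base: (fetch, k=0).
Iteration 1: edges from {fetch} -> (clean, k=1), (deploy, k=1).
Iteration 2: edges from {clean,deploy} -> (sign, k=2).
Iteration 3: no outgoing edges from {sign}; recursion stops.
SUM(k) = 0 + 1 + 1 + 2 = 4.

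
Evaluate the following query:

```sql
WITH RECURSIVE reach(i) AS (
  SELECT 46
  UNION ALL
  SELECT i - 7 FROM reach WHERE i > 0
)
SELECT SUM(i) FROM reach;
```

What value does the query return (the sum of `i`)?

Base: i=46.
Iteration 1: 46 > 0 holds -> i = 46 - 7 = 39.
Iteration 2: 39 > 0 holds -> i = 39 - 7 = 32.
Iteration 3: 32 > 0 holds -> i = 32 - 7 = 25.
Iteration 4: 25 > 0 holds -> i = 25 - 7 = 18.
Iteration 5: 18 > 0 holds -> i = 18 - 7 = 11.
Iteration 6: 11 > 0 holds -> i = 11 - 7 = 4.
Iteration 7: 4 > 0 holds -> i = 4 - 7 = -3.
Iteration 8: -3 > 0 fails; recursion stops.
SUM(i) = 46 + 39 + 32 + 25 + 18 + 11 + 4 + -3 = 172.

172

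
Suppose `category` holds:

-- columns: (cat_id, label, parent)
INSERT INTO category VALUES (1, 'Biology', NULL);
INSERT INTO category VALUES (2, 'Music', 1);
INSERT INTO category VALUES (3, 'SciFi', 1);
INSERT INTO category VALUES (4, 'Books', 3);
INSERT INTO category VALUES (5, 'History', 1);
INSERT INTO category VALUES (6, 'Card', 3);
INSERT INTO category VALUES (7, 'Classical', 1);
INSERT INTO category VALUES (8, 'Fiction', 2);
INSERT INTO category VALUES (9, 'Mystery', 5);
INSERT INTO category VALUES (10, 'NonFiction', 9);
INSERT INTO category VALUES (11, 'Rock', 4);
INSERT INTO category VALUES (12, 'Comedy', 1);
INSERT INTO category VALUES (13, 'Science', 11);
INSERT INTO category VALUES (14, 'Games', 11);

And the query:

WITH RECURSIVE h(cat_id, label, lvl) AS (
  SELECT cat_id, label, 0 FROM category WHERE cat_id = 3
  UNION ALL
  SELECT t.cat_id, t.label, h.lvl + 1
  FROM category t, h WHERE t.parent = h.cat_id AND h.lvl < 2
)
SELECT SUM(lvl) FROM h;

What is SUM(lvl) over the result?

4

Base: cat_id=3 (SciFi) at lvl 0.
Iteration 1: rows with parent in {3} -> Books (id 4, lvl 1), Card (id 6, lvl 1).
Iteration 2: rows with parent in {4,6} -> Rock (id 11, lvl 2).
Iteration 3: lvl < 2 fails for all current rows; recursion stops.
SUM(lvl) = 0 + 1 + 1 + 2 = 4.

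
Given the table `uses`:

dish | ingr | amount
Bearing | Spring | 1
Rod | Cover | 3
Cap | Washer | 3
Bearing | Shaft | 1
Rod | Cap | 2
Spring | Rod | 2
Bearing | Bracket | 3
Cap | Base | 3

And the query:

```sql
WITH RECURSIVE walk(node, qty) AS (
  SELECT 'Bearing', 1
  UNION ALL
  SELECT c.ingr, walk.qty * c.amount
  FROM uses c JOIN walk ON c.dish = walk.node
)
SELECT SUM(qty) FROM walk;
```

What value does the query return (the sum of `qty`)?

42

Base: (Bearing, qty=1).
Iteration 1: components of {Bearing} -> Bracket = 1*3 = 3, Shaft = 1*1 = 1, Spring = 1*1 = 1.
Iteration 2: components of {Bracket,Shaft,Spring} -> Rod = 1*2 = 2.
Iteration 3: components of {Rod} -> Cap = 2*2 = 4, Cover = 2*3 = 6.
Iteration 4: components of {Cap,Cover} -> Base = 4*3 = 12, Washer = 4*3 = 12.
Iteration 5: no further components; recursion stops.
SUM(qty) = 1 + 1 + 1 + 3 + 2 + 6 + 4 + 12 + 12 = 42.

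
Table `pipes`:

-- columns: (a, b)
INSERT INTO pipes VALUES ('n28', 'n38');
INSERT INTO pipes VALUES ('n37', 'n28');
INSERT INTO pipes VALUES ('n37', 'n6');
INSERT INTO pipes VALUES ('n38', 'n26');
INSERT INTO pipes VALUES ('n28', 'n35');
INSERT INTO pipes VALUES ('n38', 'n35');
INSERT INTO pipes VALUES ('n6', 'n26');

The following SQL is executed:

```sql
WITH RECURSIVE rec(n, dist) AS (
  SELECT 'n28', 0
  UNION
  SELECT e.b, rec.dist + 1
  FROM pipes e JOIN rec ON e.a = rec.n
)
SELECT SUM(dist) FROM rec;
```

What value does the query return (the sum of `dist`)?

Base: (n28, dist=0).
Iteration 1: edges from {n28} -> (n35, dist=1), (n38, dist=1).
Iteration 2: edges from {n35,n38} -> (n26, dist=2), (n35, dist=2).
Iteration 3: no outgoing edges from {n26,n35}; recursion stops.
SUM(dist) = 0 + 1 + 1 + 2 + 2 = 6.

6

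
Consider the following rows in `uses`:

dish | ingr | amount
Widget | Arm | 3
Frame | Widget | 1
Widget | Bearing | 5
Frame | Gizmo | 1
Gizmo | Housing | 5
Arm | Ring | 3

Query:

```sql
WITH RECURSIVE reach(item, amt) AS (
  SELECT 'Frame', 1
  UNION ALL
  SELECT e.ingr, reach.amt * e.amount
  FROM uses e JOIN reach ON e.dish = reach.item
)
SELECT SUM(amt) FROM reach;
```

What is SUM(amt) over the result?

Base: (Frame, amt=1).
Iteration 1: components of {Frame} -> Gizmo = 1*1 = 1, Widget = 1*1 = 1.
Iteration 2: components of {Gizmo,Widget} -> Arm = 1*3 = 3, Bearing = 1*5 = 5, Housing = 1*5 = 5.
Iteration 3: components of {Arm,Bearing,Housing} -> Ring = 3*3 = 9.
Iteration 4: no further components; recursion stops.
SUM(amt) = 1 + 1 + 1 + 5 + 3 + 5 + 9 = 25.

25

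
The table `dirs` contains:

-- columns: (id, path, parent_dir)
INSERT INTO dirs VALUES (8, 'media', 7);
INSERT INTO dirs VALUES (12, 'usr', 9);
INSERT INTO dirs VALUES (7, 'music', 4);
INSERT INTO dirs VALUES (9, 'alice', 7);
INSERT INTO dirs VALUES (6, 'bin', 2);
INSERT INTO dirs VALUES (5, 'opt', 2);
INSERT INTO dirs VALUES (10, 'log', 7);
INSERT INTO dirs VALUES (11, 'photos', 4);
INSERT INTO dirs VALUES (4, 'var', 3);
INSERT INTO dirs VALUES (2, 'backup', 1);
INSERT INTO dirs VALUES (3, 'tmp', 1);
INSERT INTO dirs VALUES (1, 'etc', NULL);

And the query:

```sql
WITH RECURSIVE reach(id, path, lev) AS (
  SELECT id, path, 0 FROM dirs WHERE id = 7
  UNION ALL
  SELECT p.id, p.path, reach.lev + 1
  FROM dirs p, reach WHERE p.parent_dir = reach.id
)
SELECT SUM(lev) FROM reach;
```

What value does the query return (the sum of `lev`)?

Base: id=7 (music) at lev 0.
Iteration 1: rows with parent_dir in {7} -> media (id 8, lev 1), alice (id 9, lev 1), log (id 10, lev 1).
Iteration 2: rows with parent_dir in {8,9,10} -> usr (id 12, lev 2).
Iteration 3: no rows with parent_dir in {12}; recursion stops.
SUM(lev) = 0 + 1 + 1 + 1 + 2 = 5.

5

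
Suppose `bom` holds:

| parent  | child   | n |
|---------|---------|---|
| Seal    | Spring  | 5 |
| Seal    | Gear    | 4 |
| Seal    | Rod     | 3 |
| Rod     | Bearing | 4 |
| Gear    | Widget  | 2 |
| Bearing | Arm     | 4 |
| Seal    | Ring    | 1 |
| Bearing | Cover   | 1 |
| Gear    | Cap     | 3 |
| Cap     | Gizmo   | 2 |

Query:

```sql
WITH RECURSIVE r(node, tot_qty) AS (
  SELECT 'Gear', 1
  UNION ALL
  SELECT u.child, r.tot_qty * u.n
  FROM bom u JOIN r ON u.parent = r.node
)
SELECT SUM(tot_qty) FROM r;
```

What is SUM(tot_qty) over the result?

12

Base: (Gear, tot_qty=1).
Iteration 1: components of {Gear} -> Cap = 1*3 = 3, Widget = 1*2 = 2.
Iteration 2: components of {Cap,Widget} -> Gizmo = 3*2 = 6.
Iteration 3: no further components; recursion stops.
SUM(tot_qty) = 1 + 2 + 3 + 6 = 12.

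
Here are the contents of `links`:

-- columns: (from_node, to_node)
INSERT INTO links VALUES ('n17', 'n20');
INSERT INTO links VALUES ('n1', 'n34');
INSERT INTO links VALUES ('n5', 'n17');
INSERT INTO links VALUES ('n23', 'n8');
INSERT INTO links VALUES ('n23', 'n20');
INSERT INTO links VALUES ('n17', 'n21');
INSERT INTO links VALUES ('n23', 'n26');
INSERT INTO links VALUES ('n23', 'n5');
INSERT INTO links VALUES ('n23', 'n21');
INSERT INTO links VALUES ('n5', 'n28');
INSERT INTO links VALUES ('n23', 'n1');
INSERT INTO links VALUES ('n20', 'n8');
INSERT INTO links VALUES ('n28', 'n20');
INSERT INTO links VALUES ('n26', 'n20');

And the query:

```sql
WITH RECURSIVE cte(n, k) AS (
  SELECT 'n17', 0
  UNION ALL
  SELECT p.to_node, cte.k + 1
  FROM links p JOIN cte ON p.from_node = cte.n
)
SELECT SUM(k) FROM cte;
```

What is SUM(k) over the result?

Base: (n17, k=0).
Iteration 1: edges from {n17} -> (n20, k=1), (n21, k=1).
Iteration 2: edges from {n20,n21} -> (n8, k=2).
Iteration 3: no outgoing edges from {n8}; recursion stops.
SUM(k) = 0 + 1 + 1 + 2 = 4.

4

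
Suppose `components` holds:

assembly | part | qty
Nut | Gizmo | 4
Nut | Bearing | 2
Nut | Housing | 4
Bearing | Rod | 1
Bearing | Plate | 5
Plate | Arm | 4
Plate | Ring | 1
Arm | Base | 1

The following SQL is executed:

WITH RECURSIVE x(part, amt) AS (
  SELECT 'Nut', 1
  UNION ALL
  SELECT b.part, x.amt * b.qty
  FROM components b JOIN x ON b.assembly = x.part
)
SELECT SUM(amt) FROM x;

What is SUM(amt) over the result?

Base: (Nut, amt=1).
Iteration 1: components of {Nut} -> Bearing = 1*2 = 2, Gizmo = 1*4 = 4, Housing = 1*4 = 4.
Iteration 2: components of {Bearing,Gizmo,Housing} -> Plate = 2*5 = 10, Rod = 2*1 = 2.
Iteration 3: components of {Plate,Rod} -> Arm = 10*4 = 40, Ring = 10*1 = 10.
Iteration 4: components of {Arm,Ring} -> Base = 40*1 = 40.
Iteration 5: no further components; recursion stops.
SUM(amt) = 1 + 4 + 2 + 4 + 2 + 10 + 40 + 10 + 40 = 113.

113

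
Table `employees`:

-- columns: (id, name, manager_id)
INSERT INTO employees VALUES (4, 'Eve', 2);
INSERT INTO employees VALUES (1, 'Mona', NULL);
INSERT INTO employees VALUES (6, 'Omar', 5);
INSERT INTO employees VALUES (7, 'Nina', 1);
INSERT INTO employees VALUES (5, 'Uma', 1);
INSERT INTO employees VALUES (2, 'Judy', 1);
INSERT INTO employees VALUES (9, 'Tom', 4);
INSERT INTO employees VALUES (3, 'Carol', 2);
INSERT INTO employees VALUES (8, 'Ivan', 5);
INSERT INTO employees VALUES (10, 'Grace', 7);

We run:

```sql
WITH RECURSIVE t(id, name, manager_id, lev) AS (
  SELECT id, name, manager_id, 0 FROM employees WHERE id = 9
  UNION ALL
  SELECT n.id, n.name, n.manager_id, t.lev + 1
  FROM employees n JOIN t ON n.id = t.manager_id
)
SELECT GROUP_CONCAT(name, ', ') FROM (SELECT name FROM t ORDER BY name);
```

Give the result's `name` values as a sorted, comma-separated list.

Eve, Judy, Mona, Tom

Base: id=9 (Tom), manager_id=4, lev 0.
Iteration 1: join on id=4 -> Eve (id 4, manager_id=2, lev 1).
Iteration 2: join on id=2 -> Judy (id 2, manager_id=1, lev 2).
Iteration 3: join on id=1 -> Mona (id 1, manager_id=NULL, lev 3).
Iteration 4: manager_id is NULL; no match; recursion stops.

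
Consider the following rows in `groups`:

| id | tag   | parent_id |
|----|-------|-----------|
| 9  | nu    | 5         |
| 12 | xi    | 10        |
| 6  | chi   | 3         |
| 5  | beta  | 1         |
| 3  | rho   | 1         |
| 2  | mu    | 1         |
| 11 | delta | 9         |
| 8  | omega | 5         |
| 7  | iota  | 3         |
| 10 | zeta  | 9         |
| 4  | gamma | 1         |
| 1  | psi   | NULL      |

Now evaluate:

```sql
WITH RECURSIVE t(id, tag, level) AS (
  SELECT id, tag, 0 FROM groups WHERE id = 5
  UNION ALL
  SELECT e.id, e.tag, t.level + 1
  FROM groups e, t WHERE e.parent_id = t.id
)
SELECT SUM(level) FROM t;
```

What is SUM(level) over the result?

9

Base: id=5 (beta) at level 0.
Iteration 1: rows with parent_id in {5} -> omega (id 8, level 1), nu (id 9, level 1).
Iteration 2: rows with parent_id in {8,9} -> zeta (id 10, level 2), delta (id 11, level 2).
Iteration 3: rows with parent_id in {10,11} -> xi (id 12, level 3).
Iteration 4: no rows with parent_id in {12}; recursion stops.
SUM(level) = 0 + 1 + 1 + 2 + 2 + 3 = 9.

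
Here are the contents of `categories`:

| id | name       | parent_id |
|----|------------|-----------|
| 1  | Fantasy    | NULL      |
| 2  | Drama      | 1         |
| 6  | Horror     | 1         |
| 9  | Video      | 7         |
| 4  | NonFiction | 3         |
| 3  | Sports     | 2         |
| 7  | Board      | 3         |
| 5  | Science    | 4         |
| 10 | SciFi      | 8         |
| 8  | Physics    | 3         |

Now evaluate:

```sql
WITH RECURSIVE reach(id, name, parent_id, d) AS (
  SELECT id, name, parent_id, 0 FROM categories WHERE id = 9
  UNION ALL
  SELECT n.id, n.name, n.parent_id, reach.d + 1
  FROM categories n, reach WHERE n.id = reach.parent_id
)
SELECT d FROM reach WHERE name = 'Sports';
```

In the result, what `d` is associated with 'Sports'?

Base: id=9 (Video), parent_id=7, d 0.
Iteration 1: join on id=7 -> Board (id 7, parent_id=3, d 1).
Iteration 2: join on id=3 -> Sports (id 3, parent_id=2, d 2).
Iteration 3: join on id=2 -> Drama (id 2, parent_id=1, d 3).
Iteration 4: join on id=1 -> Fantasy (id 1, parent_id=NULL, d 4).
Iteration 5: parent_id is NULL; no match; recursion stops.

2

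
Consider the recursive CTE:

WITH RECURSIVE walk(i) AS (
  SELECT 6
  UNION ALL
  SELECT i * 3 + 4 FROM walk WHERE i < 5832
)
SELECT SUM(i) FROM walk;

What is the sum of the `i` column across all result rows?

26224

Base: i=6.
Iteration 1: 6 < 5832 holds -> i = 6 * 3 + 4 = 22.
Iteration 2: 22 < 5832 holds -> i = 22 * 3 + 4 = 70.
Iteration 3: 70 < 5832 holds -> i = 70 * 3 + 4 = 214.
Iteration 4: 214 < 5832 holds -> i = 214 * 3 + 4 = 646.
Iteration 5: 646 < 5832 holds -> i = 646 * 3 + 4 = 1942.
Iteration 6: 1942 < 5832 holds -> i = 1942 * 3 + 4 = 5830.
Iteration 7: 5830 < 5832 holds -> i = 5830 * 3 + 4 = 17494.
Iteration 8: 17494 < 5832 fails; recursion stops.
SUM(i) = 6 + 22 + 70 + 214 + 646 + 1942 + 5830 + 17494 = 26224.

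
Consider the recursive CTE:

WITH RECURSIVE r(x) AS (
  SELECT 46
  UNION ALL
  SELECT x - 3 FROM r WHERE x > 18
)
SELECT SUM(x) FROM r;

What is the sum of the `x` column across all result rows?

Base: x=46.
Iteration 1: 46 > 18 holds -> x = 46 - 3 = 43.
Iteration 2: 43 > 18 holds -> x = 43 - 3 = 40.
Iteration 3: 40 > 18 holds -> x = 40 - 3 = 37.
Iteration 4: 37 > 18 holds -> x = 37 - 3 = 34.
Iteration 5: 34 > 18 holds -> x = 34 - 3 = 31.
Iteration 6: 31 > 18 holds -> x = 31 - 3 = 28.
Iteration 7: 28 > 18 holds -> x = 28 - 3 = 25.
Iteration 8: 25 > 18 holds -> x = 25 - 3 = 22.
Iteration 9: 22 > 18 holds -> x = 22 - 3 = 19.
Iteration 10: 19 > 18 holds -> x = 19 - 3 = 16.
Iteration 11: 16 > 18 fails; recursion stops.
SUM(x) = 46 + 43 + 40 + 37 + 34 + 31 + 28 + 25 + 22 + 19 + 16 = 341.

341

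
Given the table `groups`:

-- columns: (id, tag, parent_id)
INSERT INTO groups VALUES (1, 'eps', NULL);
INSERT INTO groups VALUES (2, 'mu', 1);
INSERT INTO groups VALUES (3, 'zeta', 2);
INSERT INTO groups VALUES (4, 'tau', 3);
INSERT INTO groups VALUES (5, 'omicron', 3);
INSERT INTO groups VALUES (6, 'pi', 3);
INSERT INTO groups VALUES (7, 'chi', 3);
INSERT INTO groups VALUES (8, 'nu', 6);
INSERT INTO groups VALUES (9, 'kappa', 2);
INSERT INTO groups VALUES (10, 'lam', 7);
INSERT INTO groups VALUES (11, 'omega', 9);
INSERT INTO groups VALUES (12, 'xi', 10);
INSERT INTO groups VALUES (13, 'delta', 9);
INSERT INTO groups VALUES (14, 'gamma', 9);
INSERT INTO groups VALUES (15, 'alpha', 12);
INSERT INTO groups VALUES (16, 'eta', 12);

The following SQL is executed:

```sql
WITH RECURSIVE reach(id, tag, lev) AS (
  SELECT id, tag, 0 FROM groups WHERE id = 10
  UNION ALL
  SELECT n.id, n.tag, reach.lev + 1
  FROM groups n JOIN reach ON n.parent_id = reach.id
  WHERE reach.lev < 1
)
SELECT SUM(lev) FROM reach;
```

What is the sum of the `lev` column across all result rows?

1

Base: id=10 (lam) at lev 0.
Iteration 1: rows with parent_id in {10} -> xi (id 12, lev 1).
Iteration 2: lev < 1 fails for all current rows; recursion stops.
SUM(lev) = 0 + 1 = 1.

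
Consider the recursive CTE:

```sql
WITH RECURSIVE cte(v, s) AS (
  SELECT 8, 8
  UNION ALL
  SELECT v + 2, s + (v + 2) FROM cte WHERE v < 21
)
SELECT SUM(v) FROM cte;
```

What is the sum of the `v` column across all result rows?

120

Base: v=8, s=8.
Iteration 1: 8 < 21 holds -> v = 8 + 2 = 10, s = 8 + 10 = 18.
Iteration 2: 10 < 21 holds -> v = 10 + 2 = 12, s = 18 + 12 = 30.
Iteration 3: 12 < 21 holds -> v = 12 + 2 = 14, s = 30 + 14 = 44.
Iteration 4: 14 < 21 holds -> v = 14 + 2 = 16, s = 44 + 16 = 60.
Iteration 5: 16 < 21 holds -> v = 16 + 2 = 18, s = 60 + 18 = 78.
Iteration 6: 18 < 21 holds -> v = 18 + 2 = 20, s = 78 + 20 = 98.
Iteration 7: 20 < 21 holds -> v = 20 + 2 = 22, s = 98 + 22 = 120.
Iteration 8: 22 < 21 fails; recursion stops.
SUM(v) = 8 + 10 + 12 + 14 + 16 + 18 + 20 + 22 = 120.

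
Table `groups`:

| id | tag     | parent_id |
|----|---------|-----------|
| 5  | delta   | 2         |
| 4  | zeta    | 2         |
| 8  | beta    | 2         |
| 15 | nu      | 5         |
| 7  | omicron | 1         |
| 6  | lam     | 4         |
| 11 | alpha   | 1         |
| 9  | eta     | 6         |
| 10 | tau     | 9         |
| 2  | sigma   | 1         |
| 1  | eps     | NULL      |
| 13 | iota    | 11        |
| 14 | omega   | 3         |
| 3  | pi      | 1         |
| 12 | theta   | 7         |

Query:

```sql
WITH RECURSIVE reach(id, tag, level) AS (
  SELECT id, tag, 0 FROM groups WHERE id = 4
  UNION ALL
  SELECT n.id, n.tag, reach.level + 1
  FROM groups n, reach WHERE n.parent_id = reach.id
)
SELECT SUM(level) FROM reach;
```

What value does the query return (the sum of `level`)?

6

Base: id=4 (zeta) at level 0.
Iteration 1: rows with parent_id in {4} -> lam (id 6, level 1).
Iteration 2: rows with parent_id in {6} -> eta (id 9, level 2).
Iteration 3: rows with parent_id in {9} -> tau (id 10, level 3).
Iteration 4: no rows with parent_id in {10}; recursion stops.
SUM(level) = 0 + 1 + 2 + 3 = 6.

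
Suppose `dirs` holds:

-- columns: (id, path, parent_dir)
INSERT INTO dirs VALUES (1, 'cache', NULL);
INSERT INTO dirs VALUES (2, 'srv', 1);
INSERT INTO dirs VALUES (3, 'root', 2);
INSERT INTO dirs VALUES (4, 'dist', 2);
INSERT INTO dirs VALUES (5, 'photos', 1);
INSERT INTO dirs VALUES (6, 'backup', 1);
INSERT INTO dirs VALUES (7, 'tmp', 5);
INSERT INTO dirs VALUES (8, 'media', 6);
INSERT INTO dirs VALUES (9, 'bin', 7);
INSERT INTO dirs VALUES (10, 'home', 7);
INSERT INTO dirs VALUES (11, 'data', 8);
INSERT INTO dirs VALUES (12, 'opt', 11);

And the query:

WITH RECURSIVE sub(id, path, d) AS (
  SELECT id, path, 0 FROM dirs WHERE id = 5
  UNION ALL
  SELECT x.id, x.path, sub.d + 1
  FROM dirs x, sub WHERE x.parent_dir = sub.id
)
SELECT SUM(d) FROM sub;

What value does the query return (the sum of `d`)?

5

Base: id=5 (photos) at d 0.
Iteration 1: rows with parent_dir in {5} -> tmp (id 7, d 1).
Iteration 2: rows with parent_dir in {7} -> bin (id 9, d 2), home (id 10, d 2).
Iteration 3: no rows with parent_dir in {9,10}; recursion stops.
SUM(d) = 0 + 1 + 2 + 2 = 5.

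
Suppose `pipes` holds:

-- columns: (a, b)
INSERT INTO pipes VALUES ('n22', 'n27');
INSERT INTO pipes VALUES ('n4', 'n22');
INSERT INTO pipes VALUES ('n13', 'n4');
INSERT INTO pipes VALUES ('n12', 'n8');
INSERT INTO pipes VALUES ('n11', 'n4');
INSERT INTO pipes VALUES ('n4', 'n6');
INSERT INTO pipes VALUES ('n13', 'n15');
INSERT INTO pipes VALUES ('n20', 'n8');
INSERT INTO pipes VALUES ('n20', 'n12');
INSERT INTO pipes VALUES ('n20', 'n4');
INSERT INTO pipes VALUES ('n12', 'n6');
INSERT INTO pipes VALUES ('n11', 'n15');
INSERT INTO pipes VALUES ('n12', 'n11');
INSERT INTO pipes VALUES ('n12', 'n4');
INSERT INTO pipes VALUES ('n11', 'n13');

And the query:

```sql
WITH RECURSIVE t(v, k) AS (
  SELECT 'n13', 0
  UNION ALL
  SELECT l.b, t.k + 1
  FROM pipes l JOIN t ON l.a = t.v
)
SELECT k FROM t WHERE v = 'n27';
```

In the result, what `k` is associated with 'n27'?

Base: (n13, k=0).
Iteration 1: edges from {n13} -> (n15, k=1), (n4, k=1).
Iteration 2: edges from {n15,n4} -> (n22, k=2), (n6, k=2).
Iteration 3: edges from {n22,n6} -> (n27, k=3).
Iteration 4: no outgoing edges from {n27}; recursion stops.

3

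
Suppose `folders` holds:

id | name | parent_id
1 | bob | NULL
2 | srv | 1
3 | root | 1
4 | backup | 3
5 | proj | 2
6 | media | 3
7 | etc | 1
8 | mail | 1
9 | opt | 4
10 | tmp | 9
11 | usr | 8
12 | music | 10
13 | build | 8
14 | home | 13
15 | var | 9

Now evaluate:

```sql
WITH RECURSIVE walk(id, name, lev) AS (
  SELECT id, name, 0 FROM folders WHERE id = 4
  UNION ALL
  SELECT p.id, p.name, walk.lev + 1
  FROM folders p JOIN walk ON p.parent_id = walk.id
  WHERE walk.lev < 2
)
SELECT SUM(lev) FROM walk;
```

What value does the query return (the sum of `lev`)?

Base: id=4 (backup) at lev 0.
Iteration 1: rows with parent_id in {4} -> opt (id 9, lev 1).
Iteration 2: rows with parent_id in {9} -> tmp (id 10, lev 2), var (id 15, lev 2).
Iteration 3: lev < 2 fails for all current rows; recursion stops.
SUM(lev) = 0 + 1 + 2 + 2 = 5.

5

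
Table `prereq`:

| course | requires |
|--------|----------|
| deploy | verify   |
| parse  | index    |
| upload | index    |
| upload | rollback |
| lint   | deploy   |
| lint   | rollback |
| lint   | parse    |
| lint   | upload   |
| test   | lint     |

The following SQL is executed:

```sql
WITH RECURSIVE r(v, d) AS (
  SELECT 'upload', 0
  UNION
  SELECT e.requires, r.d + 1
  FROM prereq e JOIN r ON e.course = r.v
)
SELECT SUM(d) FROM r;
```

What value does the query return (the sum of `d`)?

Base: (upload, d=0).
Iteration 1: edges from {upload} -> (index, d=1), (rollback, d=1).
Iteration 2: no outgoing edges from {index,rollback}; recursion stops.
SUM(d) = 0 + 1 + 1 = 2.

2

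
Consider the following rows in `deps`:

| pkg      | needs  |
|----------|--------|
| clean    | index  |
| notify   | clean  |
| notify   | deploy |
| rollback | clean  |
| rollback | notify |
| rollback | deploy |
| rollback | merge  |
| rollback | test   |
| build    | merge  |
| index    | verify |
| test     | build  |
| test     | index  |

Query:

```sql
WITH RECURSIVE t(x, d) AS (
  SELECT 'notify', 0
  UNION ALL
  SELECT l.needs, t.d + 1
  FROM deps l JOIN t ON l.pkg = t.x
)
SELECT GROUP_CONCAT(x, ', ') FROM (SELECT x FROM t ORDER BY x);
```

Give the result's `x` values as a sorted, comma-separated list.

clean, deploy, index, notify, verify

Base: (notify, d=0).
Iteration 1: edges from {notify} -> (clean, d=1), (deploy, d=1).
Iteration 2: edges from {clean,deploy} -> (index, d=2).
Iteration 3: edges from {index} -> (verify, d=3).
Iteration 4: no outgoing edges from {verify}; recursion stops.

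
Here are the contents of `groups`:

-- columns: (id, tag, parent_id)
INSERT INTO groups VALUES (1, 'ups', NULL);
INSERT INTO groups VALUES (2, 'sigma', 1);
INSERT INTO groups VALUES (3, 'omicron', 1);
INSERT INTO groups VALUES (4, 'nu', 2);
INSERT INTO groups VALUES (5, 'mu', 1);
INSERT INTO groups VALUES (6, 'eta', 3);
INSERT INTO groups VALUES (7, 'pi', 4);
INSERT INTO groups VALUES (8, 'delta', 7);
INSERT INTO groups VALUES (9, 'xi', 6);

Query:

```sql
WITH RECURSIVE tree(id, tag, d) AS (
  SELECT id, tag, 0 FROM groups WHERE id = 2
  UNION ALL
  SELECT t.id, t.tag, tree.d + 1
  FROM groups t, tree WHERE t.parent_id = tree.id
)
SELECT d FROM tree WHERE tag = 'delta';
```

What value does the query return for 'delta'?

Base: id=2 (sigma) at d 0.
Iteration 1: rows with parent_id in {2} -> nu (id 4, d 1).
Iteration 2: rows with parent_id in {4} -> pi (id 7, d 2).
Iteration 3: rows with parent_id in {7} -> delta (id 8, d 3).
Iteration 4: no rows with parent_id in {8}; recursion stops.

3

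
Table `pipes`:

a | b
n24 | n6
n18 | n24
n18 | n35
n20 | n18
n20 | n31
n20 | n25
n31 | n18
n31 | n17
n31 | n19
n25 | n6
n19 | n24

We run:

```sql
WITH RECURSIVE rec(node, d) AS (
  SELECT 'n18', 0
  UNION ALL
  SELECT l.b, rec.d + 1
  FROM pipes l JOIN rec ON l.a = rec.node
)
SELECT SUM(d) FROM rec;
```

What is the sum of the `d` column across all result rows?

Base: (n18, d=0).
Iteration 1: edges from {n18} -> (n24, d=1), (n35, d=1).
Iteration 2: edges from {n24,n35} -> (n6, d=2).
Iteration 3: no outgoing edges from {n6}; recursion stops.
SUM(d) = 0 + 1 + 1 + 2 = 4.

4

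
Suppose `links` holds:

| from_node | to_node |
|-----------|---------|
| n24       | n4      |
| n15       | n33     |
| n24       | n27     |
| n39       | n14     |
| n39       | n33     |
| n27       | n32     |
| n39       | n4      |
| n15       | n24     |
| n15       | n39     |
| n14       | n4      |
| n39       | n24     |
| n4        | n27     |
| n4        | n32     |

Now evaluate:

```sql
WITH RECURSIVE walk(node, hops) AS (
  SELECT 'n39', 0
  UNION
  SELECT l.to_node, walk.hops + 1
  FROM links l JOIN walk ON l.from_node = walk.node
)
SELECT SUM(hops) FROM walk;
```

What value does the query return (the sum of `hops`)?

20

Base: (n39, hops=0).
Iteration 1: edges from {n39} -> (n14, hops=1), (n24, hops=1), (n33, hops=1), (n4, hops=1).
Iteration 2: edges from {n14,n24,n33,n4} -> (n27, hops=2), (n32, hops=2), (n4, hops=2). [UNION drops 2 duplicate row(s)]
Iteration 3: edges from {n27,n32,n4} -> (n27, hops=3), (n32, hops=3). [UNION drops 1 duplicate row(s)]
Iteration 4: edges from {n27,n32} -> (n32, hops=4).
Iteration 5: no outgoing edges from {n32}; recursion stops.
SUM(hops) = 0 + 1 + 1 + 1 + 1 + 2 + 2 + 2 + 3 + 3 + 4 = 20.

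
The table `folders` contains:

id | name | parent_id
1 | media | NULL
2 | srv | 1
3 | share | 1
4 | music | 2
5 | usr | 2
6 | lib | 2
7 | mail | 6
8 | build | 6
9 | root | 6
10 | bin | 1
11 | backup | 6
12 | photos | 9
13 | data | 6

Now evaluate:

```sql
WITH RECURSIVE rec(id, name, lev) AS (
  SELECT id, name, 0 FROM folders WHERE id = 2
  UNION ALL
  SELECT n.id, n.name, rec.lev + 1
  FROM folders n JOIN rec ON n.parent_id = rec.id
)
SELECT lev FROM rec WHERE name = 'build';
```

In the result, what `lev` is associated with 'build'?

Base: id=2 (srv) at lev 0.
Iteration 1: rows with parent_id in {2} -> music (id 4, lev 1), usr (id 5, lev 1), lib (id 6, lev 1).
Iteration 2: rows with parent_id in {4,5,6} -> mail (id 7, lev 2), build (id 8, lev 2), root (id 9, lev 2), backup (id 11, lev 2), data (id 13, lev 2).
Iteration 3: rows with parent_id in {7,8,9,11,13} -> photos (id 12, lev 3).
Iteration 4: no rows with parent_id in {12}; recursion stops.

2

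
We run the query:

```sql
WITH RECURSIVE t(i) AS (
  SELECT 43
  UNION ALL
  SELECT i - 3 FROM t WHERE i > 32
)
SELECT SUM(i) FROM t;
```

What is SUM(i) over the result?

185

Base: i=43.
Iteration 1: 43 > 32 holds -> i = 43 - 3 = 40.
Iteration 2: 40 > 32 holds -> i = 40 - 3 = 37.
Iteration 3: 37 > 32 holds -> i = 37 - 3 = 34.
Iteration 4: 34 > 32 holds -> i = 34 - 3 = 31.
Iteration 5: 31 > 32 fails; recursion stops.
SUM(i) = 43 + 40 + 37 + 34 + 31 = 185.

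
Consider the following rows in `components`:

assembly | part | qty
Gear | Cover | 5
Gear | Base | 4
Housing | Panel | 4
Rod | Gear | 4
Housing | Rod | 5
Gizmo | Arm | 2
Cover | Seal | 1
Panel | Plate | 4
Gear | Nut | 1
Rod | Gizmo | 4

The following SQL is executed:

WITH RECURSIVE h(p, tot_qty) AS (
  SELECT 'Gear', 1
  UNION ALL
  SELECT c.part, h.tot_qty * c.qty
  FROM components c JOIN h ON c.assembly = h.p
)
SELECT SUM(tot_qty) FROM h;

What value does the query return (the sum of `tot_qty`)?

Base: (Gear, tot_qty=1).
Iteration 1: components of {Gear} -> Base = 1*4 = 4, Cover = 1*5 = 5, Nut = 1*1 = 1.
Iteration 2: components of {Base,Cover,Nut} -> Seal = 5*1 = 5.
Iteration 3: no further components; recursion stops.
SUM(tot_qty) = 1 + 5 + 4 + 1 + 5 = 16.

16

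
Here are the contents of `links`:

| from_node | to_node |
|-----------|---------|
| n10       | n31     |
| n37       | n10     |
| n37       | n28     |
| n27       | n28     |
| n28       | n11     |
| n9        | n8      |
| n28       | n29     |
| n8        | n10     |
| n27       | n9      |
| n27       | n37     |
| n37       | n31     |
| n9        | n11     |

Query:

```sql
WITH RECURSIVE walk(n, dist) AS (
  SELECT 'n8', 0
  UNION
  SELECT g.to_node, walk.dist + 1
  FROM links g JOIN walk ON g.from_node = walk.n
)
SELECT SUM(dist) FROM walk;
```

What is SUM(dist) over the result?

3

Base: (n8, dist=0).
Iteration 1: edges from {n8} -> (n10, dist=1).
Iteration 2: edges from {n10} -> (n31, dist=2).
Iteration 3: no outgoing edges from {n31}; recursion stops.
SUM(dist) = 0 + 1 + 2 = 3.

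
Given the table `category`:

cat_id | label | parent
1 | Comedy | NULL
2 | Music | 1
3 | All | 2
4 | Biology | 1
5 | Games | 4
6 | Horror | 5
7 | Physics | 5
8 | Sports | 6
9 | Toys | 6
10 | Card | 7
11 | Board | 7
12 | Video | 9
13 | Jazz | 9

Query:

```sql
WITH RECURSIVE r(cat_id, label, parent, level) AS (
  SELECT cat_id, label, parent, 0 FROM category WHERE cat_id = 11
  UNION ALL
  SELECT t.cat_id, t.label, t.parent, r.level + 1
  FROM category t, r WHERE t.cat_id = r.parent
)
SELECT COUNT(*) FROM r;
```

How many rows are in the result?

5

Base: cat_id=11 (Board), parent=7, level 0.
Iteration 1: join on cat_id=7 -> Physics (id 7, parent=5, level 1).
Iteration 2: join on cat_id=5 -> Games (id 5, parent=4, level 2).
Iteration 3: join on cat_id=4 -> Biology (id 4, parent=1, level 3).
Iteration 4: join on cat_id=1 -> Comedy (id 1, parent=NULL, level 4).
Iteration 5: parent is NULL; no match; recursion stops.
Total rows emitted: 5.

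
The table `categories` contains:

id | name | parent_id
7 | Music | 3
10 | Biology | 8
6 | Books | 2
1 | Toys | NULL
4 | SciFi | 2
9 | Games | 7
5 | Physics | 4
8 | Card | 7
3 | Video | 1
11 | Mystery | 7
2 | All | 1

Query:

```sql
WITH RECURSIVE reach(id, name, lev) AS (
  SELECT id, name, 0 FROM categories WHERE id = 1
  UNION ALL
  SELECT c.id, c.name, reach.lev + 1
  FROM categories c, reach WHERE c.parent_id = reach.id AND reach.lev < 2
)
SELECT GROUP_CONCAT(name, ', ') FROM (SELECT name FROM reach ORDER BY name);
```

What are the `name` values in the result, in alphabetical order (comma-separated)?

All, Books, Music, SciFi, Toys, Video

Base: id=1 (Toys) at lev 0.
Iteration 1: rows with parent_id in {1} -> All (id 2, lev 1), Video (id 3, lev 1).
Iteration 2: rows with parent_id in {2,3} -> SciFi (id 4, lev 2), Books (id 6, lev 2), Music (id 7, lev 2).
Iteration 3: lev < 2 fails for all current rows; recursion stops.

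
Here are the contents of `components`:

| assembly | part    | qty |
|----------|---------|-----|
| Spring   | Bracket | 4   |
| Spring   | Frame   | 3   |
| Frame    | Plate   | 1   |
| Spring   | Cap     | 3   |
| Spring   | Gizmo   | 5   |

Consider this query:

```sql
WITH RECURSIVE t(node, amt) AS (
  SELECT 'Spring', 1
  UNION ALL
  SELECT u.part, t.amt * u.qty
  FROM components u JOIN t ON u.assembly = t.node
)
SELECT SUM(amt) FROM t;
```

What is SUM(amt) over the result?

Base: (Spring, amt=1).
Iteration 1: components of {Spring} -> Bracket = 1*4 = 4, Cap = 1*3 = 3, Frame = 1*3 = 3, Gizmo = 1*5 = 5.
Iteration 2: components of {Bracket,Cap,Frame,Gizmo} -> Plate = 3*1 = 3.
Iteration 3: no further components; recursion stops.
SUM(amt) = 1 + 3 + 4 + 5 + 3 + 3 = 19.

19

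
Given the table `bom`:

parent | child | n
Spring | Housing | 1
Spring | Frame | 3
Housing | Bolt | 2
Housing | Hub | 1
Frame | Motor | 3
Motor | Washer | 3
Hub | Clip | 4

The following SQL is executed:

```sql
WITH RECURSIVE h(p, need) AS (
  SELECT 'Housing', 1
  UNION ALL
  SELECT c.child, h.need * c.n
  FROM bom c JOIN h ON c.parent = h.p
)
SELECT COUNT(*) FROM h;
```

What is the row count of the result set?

Base: (Housing, need=1).
Iteration 1: components of {Housing} -> Bolt = 1*2 = 2, Hub = 1*1 = 1.
Iteration 2: components of {Bolt,Hub} -> Clip = 1*4 = 4.
Iteration 3: no further components; recursion stops.
Total rows emitted: 4.

4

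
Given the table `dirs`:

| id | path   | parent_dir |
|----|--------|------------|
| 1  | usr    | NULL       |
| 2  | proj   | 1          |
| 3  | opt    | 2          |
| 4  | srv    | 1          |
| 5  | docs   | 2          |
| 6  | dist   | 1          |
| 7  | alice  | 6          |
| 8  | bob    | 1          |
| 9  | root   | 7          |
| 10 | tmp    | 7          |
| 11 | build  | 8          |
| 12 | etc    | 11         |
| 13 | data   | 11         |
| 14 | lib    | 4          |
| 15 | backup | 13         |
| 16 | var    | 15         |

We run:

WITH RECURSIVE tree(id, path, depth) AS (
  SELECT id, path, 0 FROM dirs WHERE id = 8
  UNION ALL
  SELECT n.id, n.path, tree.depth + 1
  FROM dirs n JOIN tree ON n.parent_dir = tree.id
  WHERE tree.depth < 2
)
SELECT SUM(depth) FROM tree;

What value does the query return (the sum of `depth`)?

Base: id=8 (bob) at depth 0.
Iteration 1: rows with parent_dir in {8} -> build (id 11, depth 1).
Iteration 2: rows with parent_dir in {11} -> etc (id 12, depth 2), data (id 13, depth 2).
Iteration 3: depth < 2 fails for all current rows; recursion stops.
SUM(depth) = 0 + 1 + 2 + 2 = 5.

5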